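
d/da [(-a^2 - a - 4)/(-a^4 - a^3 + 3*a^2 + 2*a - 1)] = ((2*a + 1)*(a^4 + a^3 - 3*a^2 - 2*a + 1) - (a^2 + a + 4)*(4*a^3 + 3*a^2 - 6*a - 2))/(a^4 + a^3 - 3*a^2 - 2*a + 1)^2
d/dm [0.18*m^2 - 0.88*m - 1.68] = 0.36*m - 0.88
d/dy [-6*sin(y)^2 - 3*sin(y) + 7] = -3*(4*sin(y) + 1)*cos(y)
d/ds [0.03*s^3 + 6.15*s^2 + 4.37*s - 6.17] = 0.09*s^2 + 12.3*s + 4.37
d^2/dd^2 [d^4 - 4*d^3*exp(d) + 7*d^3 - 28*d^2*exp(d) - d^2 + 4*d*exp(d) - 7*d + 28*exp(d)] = -4*d^3*exp(d) - 52*d^2*exp(d) + 12*d^2 - 132*d*exp(d) + 42*d - 20*exp(d) - 2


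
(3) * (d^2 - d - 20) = 3*d^2 - 3*d - 60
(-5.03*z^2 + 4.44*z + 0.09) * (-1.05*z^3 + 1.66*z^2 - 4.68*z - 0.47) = 5.2815*z^5 - 13.0118*z^4 + 30.8163*z^3 - 18.2657*z^2 - 2.508*z - 0.0423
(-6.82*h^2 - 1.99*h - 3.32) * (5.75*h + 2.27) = -39.215*h^3 - 26.9239*h^2 - 23.6073*h - 7.5364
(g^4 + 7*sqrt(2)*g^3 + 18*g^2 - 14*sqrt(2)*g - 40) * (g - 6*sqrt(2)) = g^5 + sqrt(2)*g^4 - 66*g^3 - 122*sqrt(2)*g^2 + 128*g + 240*sqrt(2)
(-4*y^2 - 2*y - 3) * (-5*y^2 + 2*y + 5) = 20*y^4 + 2*y^3 - 9*y^2 - 16*y - 15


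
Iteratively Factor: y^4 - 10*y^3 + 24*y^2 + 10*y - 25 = (y - 5)*(y^3 - 5*y^2 - y + 5) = (y - 5)*(y - 1)*(y^2 - 4*y - 5) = (y - 5)*(y - 1)*(y + 1)*(y - 5)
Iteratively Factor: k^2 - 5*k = (k - 5)*(k)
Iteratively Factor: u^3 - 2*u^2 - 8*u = (u - 4)*(u^2 + 2*u) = (u - 4)*(u + 2)*(u)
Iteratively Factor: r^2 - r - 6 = (r - 3)*(r + 2)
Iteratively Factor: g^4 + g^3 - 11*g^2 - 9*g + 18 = (g + 3)*(g^3 - 2*g^2 - 5*g + 6) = (g - 1)*(g + 3)*(g^2 - g - 6) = (g - 3)*(g - 1)*(g + 3)*(g + 2)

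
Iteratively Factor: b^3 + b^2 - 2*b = (b - 1)*(b^2 + 2*b) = b*(b - 1)*(b + 2)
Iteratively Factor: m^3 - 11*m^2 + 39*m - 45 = (m - 3)*(m^2 - 8*m + 15) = (m - 5)*(m - 3)*(m - 3)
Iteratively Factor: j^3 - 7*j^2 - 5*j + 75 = (j + 3)*(j^2 - 10*j + 25) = (j - 5)*(j + 3)*(j - 5)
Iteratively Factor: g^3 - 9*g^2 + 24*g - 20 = (g - 5)*(g^2 - 4*g + 4) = (g - 5)*(g - 2)*(g - 2)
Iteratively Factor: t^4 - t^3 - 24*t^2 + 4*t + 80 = (t + 2)*(t^3 - 3*t^2 - 18*t + 40) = (t - 2)*(t + 2)*(t^2 - t - 20) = (t - 5)*(t - 2)*(t + 2)*(t + 4)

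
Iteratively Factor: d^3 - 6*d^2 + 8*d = (d - 4)*(d^2 - 2*d) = d*(d - 4)*(d - 2)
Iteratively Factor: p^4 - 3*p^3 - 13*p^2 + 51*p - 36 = (p - 1)*(p^3 - 2*p^2 - 15*p + 36) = (p - 1)*(p + 4)*(p^2 - 6*p + 9) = (p - 3)*(p - 1)*(p + 4)*(p - 3)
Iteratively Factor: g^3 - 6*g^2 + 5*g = (g - 1)*(g^2 - 5*g) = (g - 5)*(g - 1)*(g)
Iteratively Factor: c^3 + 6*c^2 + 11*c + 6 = (c + 3)*(c^2 + 3*c + 2) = (c + 2)*(c + 3)*(c + 1)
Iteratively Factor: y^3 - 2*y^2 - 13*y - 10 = (y + 1)*(y^2 - 3*y - 10) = (y - 5)*(y + 1)*(y + 2)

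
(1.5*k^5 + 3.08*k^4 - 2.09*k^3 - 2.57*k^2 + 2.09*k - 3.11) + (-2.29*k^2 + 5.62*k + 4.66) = 1.5*k^5 + 3.08*k^4 - 2.09*k^3 - 4.86*k^2 + 7.71*k + 1.55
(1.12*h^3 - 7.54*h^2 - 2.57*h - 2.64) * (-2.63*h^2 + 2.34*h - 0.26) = -2.9456*h^5 + 22.451*h^4 - 11.1757*h^3 + 2.8898*h^2 - 5.5094*h + 0.6864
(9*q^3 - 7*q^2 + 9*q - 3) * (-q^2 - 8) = -9*q^5 + 7*q^4 - 81*q^3 + 59*q^2 - 72*q + 24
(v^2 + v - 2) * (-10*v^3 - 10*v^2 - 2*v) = -10*v^5 - 20*v^4 + 8*v^3 + 18*v^2 + 4*v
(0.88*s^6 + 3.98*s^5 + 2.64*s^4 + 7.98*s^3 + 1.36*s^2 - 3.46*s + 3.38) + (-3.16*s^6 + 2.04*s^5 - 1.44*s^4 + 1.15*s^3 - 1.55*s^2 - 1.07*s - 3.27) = -2.28*s^6 + 6.02*s^5 + 1.2*s^4 + 9.13*s^3 - 0.19*s^2 - 4.53*s + 0.11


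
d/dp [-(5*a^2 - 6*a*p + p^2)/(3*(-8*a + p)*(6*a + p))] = 2*a*(-149*a^2 + 53*a*p - 2*p^2)/(3*(2304*a^4 + 192*a^3*p - 92*a^2*p^2 - 4*a*p^3 + p^4))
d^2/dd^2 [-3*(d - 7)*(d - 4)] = -6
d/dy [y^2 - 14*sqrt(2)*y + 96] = 2*y - 14*sqrt(2)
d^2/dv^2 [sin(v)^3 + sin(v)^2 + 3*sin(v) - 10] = -9*sin(v)^3 - 4*sin(v)^2 + 3*sin(v) + 2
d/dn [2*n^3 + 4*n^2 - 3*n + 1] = 6*n^2 + 8*n - 3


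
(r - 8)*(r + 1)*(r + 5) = r^3 - 2*r^2 - 43*r - 40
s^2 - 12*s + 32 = (s - 8)*(s - 4)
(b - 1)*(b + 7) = b^2 + 6*b - 7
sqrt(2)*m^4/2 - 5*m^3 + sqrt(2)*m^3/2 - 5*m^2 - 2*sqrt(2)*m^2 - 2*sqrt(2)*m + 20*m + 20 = (m - 2)*(m + 2)*(m - 5*sqrt(2))*(sqrt(2)*m/2 + sqrt(2)/2)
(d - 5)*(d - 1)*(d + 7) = d^3 + d^2 - 37*d + 35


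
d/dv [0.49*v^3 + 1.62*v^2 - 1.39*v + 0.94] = 1.47*v^2 + 3.24*v - 1.39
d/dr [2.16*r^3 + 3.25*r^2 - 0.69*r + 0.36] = 6.48*r^2 + 6.5*r - 0.69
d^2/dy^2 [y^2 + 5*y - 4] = 2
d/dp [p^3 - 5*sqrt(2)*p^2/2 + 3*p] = 3*p^2 - 5*sqrt(2)*p + 3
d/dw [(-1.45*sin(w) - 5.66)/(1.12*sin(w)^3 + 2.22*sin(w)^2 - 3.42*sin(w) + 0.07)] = (3.248*sin(w)^3 + 22.2366*sin(w)^2 + 25.1304*sin(w) - 19.4587)*cos(w)/(1.2544*sin(w)^6 + 4.9728*sin(w)^5 - 2.7324*sin(w)^4 - 15.028*sin(w)^3 + 12.0072*sin(w)^2 - 0.4788*sin(w) + 0.0049)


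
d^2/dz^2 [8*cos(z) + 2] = -8*cos(z)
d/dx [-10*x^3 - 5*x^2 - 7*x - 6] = -30*x^2 - 10*x - 7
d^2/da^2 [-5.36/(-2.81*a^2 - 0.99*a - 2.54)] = (-84.646192*a^2 - 29.821968*a + 5.36*(5.62*a + 0.99)*(11.24*a + 1.98) - 76.512928)/(2.81*a^2 + 0.99*a + 2.54)^3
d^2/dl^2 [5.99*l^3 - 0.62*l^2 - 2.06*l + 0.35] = 35.94*l - 1.24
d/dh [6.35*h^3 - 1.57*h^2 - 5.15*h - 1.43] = 19.05*h^2 - 3.14*h - 5.15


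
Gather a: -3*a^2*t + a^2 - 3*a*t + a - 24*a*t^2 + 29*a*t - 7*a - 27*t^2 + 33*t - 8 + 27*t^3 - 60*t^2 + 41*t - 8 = a^2*(1 - 3*t) + a*(-24*t^2 + 26*t - 6) + 27*t^3 - 87*t^2 + 74*t - 16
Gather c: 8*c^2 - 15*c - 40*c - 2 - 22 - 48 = 8*c^2 - 55*c - 72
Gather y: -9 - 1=-10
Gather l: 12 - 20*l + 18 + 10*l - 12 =18 - 10*l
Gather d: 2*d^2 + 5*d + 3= 2*d^2 + 5*d + 3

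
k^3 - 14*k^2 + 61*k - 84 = (k - 7)*(k - 4)*(k - 3)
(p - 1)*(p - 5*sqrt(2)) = p^2 - 5*sqrt(2)*p - p + 5*sqrt(2)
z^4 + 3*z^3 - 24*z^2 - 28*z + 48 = (z - 4)*(z - 1)*(z + 2)*(z + 6)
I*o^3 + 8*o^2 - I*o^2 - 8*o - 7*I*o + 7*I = (o - 7*I)*(o - I)*(I*o - I)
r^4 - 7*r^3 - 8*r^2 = r^2*(r - 8)*(r + 1)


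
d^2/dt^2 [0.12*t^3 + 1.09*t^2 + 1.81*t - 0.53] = 0.72*t + 2.18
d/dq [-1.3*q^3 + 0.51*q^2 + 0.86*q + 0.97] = -3.9*q^2 + 1.02*q + 0.86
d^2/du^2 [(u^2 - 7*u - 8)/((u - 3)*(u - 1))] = 2*(-3*u^3 - 33*u^2 + 159*u - 179)/(u^6 - 12*u^5 + 57*u^4 - 136*u^3 + 171*u^2 - 108*u + 27)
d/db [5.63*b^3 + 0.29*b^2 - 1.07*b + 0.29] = 16.89*b^2 + 0.58*b - 1.07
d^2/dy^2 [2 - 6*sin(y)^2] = -12*cos(2*y)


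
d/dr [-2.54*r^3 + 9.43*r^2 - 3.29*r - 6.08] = -7.62*r^2 + 18.86*r - 3.29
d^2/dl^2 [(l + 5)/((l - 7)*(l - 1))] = 2*(l^3 + 15*l^2 - 141*l + 341)/(l^6 - 24*l^5 + 213*l^4 - 848*l^3 + 1491*l^2 - 1176*l + 343)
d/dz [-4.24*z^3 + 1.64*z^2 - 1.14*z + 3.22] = -12.72*z^2 + 3.28*z - 1.14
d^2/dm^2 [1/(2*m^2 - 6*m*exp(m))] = (m*(m - 3*exp(m))*(3*m*exp(m) + 6*exp(m) - 2)/2 + (3*m*exp(m) - 2*m + 3*exp(m))^2)/(m^3*(m - 3*exp(m))^3)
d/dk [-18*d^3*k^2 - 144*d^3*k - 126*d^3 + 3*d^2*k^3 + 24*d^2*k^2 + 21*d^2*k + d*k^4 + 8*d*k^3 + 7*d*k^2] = d*(-36*d^2*k - 144*d^2 + 9*d*k^2 + 48*d*k + 21*d + 4*k^3 + 24*k^2 + 14*k)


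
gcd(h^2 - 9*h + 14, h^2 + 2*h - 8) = h - 2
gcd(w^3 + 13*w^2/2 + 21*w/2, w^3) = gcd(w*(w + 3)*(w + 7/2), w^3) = w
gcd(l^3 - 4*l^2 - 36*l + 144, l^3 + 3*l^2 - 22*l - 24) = l^2 + 2*l - 24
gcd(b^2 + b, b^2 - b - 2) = b + 1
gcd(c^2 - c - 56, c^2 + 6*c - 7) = c + 7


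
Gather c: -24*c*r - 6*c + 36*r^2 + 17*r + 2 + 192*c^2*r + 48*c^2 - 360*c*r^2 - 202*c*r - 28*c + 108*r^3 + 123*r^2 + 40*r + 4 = c^2*(192*r + 48) + c*(-360*r^2 - 226*r - 34) + 108*r^3 + 159*r^2 + 57*r + 6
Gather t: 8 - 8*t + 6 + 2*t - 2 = 12 - 6*t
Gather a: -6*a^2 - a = -6*a^2 - a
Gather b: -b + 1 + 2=3 - b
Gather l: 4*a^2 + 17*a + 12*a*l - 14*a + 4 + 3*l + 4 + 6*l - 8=4*a^2 + 3*a + l*(12*a + 9)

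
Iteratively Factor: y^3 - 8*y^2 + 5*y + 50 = (y - 5)*(y^2 - 3*y - 10) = (y - 5)^2*(y + 2)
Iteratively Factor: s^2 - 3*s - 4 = (s - 4)*(s + 1)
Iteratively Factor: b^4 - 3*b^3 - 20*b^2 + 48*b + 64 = (b - 4)*(b^3 + b^2 - 16*b - 16) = (b - 4)*(b + 1)*(b^2 - 16) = (b - 4)*(b + 1)*(b + 4)*(b - 4)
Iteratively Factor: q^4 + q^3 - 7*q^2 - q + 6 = (q + 1)*(q^3 - 7*q + 6) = (q + 1)*(q + 3)*(q^2 - 3*q + 2) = (q - 2)*(q + 1)*(q + 3)*(q - 1)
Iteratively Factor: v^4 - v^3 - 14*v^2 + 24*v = (v + 4)*(v^3 - 5*v^2 + 6*v) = (v - 3)*(v + 4)*(v^2 - 2*v) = v*(v - 3)*(v + 4)*(v - 2)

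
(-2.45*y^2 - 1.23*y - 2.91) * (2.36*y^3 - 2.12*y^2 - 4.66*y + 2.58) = -5.782*y^5 + 2.2912*y^4 + 7.157*y^3 + 5.58*y^2 + 10.3872*y - 7.5078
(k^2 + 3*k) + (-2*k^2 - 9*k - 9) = -k^2 - 6*k - 9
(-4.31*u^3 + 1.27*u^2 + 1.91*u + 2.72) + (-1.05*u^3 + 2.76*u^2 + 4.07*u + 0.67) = -5.36*u^3 + 4.03*u^2 + 5.98*u + 3.39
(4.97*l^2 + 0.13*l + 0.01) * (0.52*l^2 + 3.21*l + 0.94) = 2.5844*l^4 + 16.0213*l^3 + 5.0943*l^2 + 0.1543*l + 0.0094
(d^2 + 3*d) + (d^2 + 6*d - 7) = 2*d^2 + 9*d - 7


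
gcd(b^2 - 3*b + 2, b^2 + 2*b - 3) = b - 1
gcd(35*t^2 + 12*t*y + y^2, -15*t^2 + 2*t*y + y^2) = 5*t + y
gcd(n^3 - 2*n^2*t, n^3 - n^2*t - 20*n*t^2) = n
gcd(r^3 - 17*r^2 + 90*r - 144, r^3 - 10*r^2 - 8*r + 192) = r^2 - 14*r + 48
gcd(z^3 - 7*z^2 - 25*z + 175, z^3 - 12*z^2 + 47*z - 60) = z - 5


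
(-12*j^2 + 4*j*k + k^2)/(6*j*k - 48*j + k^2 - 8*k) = (-2*j + k)/(k - 8)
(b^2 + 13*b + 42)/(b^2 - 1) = (b^2 + 13*b + 42)/(b^2 - 1)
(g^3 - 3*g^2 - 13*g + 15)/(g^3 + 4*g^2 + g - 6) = (g - 5)/(g + 2)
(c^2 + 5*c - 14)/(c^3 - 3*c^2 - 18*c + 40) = (c + 7)/(c^2 - c - 20)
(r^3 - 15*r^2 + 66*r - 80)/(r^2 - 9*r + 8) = (r^2 - 7*r + 10)/(r - 1)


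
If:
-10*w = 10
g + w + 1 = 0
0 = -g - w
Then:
No Solution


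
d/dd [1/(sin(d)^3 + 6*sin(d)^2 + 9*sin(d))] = -3*(sin(d) + 1)*cos(d)/((sin(d) + 3)^3*sin(d)^2)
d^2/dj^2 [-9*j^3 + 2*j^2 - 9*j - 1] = 4 - 54*j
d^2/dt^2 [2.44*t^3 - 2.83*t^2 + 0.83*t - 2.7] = 14.64*t - 5.66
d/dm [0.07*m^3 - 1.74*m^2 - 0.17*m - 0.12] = 0.21*m^2 - 3.48*m - 0.17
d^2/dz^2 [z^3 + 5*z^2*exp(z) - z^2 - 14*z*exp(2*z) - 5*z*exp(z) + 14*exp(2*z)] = 5*z^2*exp(z) - 56*z*exp(2*z) + 15*z*exp(z) + 6*z - 2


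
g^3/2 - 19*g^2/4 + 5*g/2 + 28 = (g/2 + 1)*(g - 8)*(g - 7/2)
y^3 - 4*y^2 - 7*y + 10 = (y - 5)*(y - 1)*(y + 2)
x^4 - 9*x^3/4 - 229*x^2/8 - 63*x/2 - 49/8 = (x - 7)*(x + 1/4)*(x + 1)*(x + 7/2)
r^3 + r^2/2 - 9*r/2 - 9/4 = (r + 1/2)*(r - 3*sqrt(2)/2)*(r + 3*sqrt(2)/2)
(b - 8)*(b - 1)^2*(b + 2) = b^4 - 8*b^3 - 3*b^2 + 26*b - 16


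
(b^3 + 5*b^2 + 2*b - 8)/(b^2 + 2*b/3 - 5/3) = 3*(b^2 + 6*b + 8)/(3*b + 5)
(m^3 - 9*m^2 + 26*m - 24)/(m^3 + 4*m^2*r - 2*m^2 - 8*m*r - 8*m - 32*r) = (m^2 - 5*m + 6)/(m^2 + 4*m*r + 2*m + 8*r)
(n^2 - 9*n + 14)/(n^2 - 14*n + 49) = (n - 2)/(n - 7)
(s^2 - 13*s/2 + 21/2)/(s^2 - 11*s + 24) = (s - 7/2)/(s - 8)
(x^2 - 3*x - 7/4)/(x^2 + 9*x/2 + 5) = (4*x^2 - 12*x - 7)/(2*(2*x^2 + 9*x + 10))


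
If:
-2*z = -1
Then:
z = 1/2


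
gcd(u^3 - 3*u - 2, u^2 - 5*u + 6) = u - 2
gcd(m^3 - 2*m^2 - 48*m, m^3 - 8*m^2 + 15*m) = m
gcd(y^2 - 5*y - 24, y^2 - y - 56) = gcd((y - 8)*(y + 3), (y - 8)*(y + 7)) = y - 8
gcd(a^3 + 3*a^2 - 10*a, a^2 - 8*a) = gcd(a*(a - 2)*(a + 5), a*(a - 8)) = a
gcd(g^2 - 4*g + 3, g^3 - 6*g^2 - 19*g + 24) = g - 1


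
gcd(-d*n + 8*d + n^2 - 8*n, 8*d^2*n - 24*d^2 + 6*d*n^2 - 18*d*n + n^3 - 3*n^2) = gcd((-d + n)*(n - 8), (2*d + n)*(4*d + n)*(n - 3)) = 1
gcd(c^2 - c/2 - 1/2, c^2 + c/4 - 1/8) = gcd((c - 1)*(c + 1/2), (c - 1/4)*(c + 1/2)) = c + 1/2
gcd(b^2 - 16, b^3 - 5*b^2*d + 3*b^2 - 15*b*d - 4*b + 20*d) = b + 4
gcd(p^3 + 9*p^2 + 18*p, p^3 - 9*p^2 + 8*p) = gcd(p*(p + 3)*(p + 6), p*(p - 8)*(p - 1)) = p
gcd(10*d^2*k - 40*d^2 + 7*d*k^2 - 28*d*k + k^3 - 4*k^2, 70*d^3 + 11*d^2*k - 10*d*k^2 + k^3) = 2*d + k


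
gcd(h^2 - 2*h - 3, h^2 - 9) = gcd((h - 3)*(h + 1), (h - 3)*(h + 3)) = h - 3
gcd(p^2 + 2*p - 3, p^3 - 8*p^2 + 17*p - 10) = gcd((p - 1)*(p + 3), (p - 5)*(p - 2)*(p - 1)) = p - 1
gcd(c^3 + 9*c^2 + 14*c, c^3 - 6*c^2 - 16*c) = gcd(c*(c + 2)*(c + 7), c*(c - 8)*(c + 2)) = c^2 + 2*c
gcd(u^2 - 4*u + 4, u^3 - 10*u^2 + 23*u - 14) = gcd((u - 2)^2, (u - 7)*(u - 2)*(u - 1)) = u - 2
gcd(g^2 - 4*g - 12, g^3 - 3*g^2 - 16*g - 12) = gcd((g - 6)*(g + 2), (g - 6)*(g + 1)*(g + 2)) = g^2 - 4*g - 12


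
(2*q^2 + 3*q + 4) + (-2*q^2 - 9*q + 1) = 5 - 6*q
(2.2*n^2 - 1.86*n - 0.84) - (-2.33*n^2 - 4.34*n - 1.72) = 4.53*n^2 + 2.48*n + 0.88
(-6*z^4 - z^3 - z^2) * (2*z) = -12*z^5 - 2*z^4 - 2*z^3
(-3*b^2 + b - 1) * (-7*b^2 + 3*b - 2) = 21*b^4 - 16*b^3 + 16*b^2 - 5*b + 2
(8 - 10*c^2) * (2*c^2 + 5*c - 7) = -20*c^4 - 50*c^3 + 86*c^2 + 40*c - 56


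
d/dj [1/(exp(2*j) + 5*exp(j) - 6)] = (-2*exp(j) - 5)*exp(j)/(exp(2*j) + 5*exp(j) - 6)^2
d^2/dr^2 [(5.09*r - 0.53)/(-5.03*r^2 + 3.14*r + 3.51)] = ((5.09*r - 0.53)*(10.06*r - 3.14)*(20.12*r - 6.28) + (153.6162*r - 37.297)*(-5.03*r^2 + 3.14*r + 3.51))/(-5.03*r^2 + 3.14*r + 3.51)^3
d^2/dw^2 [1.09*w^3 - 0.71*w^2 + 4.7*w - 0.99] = 6.54*w - 1.42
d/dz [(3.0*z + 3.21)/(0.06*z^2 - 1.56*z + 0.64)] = (-0.18*z^2 - 0.3852*z + 6.9276)/(0.0036*z^4 - 0.1872*z^3 + 2.5104*z^2 - 1.9968*z + 0.4096)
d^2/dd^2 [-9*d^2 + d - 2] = -18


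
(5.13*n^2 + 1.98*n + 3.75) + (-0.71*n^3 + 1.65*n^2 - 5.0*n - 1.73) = -0.71*n^3 + 6.78*n^2 - 3.02*n + 2.02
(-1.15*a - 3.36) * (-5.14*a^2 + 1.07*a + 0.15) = 5.911*a^3 + 16.0399*a^2 - 3.7677*a - 0.504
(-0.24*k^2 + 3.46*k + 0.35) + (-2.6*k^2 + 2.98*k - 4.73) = -2.84*k^2 + 6.44*k - 4.38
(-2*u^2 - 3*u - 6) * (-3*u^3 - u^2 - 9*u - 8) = 6*u^5 + 11*u^4 + 39*u^3 + 49*u^2 + 78*u + 48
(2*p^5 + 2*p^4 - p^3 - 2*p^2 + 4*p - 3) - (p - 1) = 2*p^5 + 2*p^4 - p^3 - 2*p^2 + 3*p - 2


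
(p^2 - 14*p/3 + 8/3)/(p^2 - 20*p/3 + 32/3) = (3*p - 2)/(3*p - 8)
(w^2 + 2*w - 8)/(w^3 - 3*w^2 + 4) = (w + 4)/(w^2 - w - 2)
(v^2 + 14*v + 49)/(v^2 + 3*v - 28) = (v + 7)/(v - 4)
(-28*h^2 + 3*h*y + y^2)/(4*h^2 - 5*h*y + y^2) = (7*h + y)/(-h + y)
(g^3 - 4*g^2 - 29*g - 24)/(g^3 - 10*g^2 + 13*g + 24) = (g + 3)/(g - 3)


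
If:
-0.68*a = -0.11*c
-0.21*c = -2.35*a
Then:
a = 0.00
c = 0.00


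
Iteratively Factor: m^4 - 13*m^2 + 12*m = (m - 1)*(m^3 + m^2 - 12*m) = (m - 1)*(m + 4)*(m^2 - 3*m) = m*(m - 1)*(m + 4)*(m - 3)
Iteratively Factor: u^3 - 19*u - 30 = (u + 3)*(u^2 - 3*u - 10) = (u + 2)*(u + 3)*(u - 5)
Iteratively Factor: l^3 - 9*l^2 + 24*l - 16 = (l - 4)*(l^2 - 5*l + 4) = (l - 4)*(l - 1)*(l - 4)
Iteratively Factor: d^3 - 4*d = (d)*(d^2 - 4) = d*(d - 2)*(d + 2)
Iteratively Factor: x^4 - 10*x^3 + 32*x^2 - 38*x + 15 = (x - 3)*(x^3 - 7*x^2 + 11*x - 5) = (x - 5)*(x - 3)*(x^2 - 2*x + 1) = (x - 5)*(x - 3)*(x - 1)*(x - 1)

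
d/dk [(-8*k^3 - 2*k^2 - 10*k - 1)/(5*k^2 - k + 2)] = (-40*k^4 + 16*k^3 + 4*k^2 + 2*k - 21)/(25*k^4 - 10*k^3 + 21*k^2 - 4*k + 4)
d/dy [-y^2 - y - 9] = -2*y - 1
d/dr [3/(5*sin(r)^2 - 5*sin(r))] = 3*(-2/tan(r) + cos(r)/sin(r)^2)/(5*(sin(r) - 1)^2)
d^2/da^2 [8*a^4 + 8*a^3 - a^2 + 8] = 96*a^2 + 48*a - 2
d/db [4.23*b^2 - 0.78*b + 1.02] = 8.46*b - 0.78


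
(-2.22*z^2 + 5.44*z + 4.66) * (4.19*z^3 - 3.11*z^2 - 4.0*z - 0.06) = -9.3018*z^5 + 29.6978*z^4 + 11.487*z^3 - 36.1194*z^2 - 18.9664*z - 0.2796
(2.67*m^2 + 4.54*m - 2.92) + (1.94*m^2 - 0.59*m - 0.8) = 4.61*m^2 + 3.95*m - 3.72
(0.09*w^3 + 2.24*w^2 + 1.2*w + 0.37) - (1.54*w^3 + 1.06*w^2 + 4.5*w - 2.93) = -1.45*w^3 + 1.18*w^2 - 3.3*w + 3.3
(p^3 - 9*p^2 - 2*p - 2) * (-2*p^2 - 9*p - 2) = -2*p^5 + 9*p^4 + 83*p^3 + 40*p^2 + 22*p + 4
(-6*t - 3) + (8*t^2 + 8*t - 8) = 8*t^2 + 2*t - 11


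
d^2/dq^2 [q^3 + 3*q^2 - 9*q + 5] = 6*q + 6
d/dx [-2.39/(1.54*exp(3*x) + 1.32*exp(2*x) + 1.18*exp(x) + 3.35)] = (11.0418*exp(2*x) + 6.3096*exp(x) + 2.8202)*exp(x)/(1.54*exp(3*x) + 1.32*exp(2*x) + 1.18*exp(x) + 3.35)^2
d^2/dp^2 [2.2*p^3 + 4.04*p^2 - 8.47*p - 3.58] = 13.2*p + 8.08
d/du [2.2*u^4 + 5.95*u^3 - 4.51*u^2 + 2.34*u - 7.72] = 8.8*u^3 + 17.85*u^2 - 9.02*u + 2.34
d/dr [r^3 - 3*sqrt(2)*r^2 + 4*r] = 3*r^2 - 6*sqrt(2)*r + 4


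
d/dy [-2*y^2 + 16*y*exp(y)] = 16*y*exp(y) - 4*y + 16*exp(y)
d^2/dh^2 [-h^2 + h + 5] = -2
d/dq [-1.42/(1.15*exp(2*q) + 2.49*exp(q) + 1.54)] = (3.266*exp(q) + 3.5358)*exp(q)/(1.15*exp(2*q) + 2.49*exp(q) + 1.54)^2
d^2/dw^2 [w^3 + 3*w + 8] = 6*w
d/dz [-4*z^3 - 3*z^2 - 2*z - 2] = -12*z^2 - 6*z - 2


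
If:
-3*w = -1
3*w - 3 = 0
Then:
No Solution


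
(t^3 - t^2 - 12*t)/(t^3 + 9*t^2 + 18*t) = (t - 4)/(t + 6)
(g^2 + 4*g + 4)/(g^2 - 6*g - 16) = (g + 2)/(g - 8)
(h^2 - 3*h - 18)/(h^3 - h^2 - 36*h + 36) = (h + 3)/(h^2 + 5*h - 6)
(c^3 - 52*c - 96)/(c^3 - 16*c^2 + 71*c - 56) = (c^2 + 8*c + 12)/(c^2 - 8*c + 7)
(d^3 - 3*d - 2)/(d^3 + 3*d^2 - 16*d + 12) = (d^2 + 2*d + 1)/(d^2 + 5*d - 6)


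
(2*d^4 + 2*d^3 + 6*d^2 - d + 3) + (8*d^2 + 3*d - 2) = 2*d^4 + 2*d^3 + 14*d^2 + 2*d + 1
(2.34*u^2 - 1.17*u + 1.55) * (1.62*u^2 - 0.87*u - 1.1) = 3.7908*u^4 - 3.9312*u^3 + 0.9549*u^2 - 0.0615000000000001*u - 1.705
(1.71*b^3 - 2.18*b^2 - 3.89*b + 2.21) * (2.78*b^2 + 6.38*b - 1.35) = 4.7538*b^5 + 4.8494*b^4 - 27.0311*b^3 - 15.7314*b^2 + 19.3513*b - 2.9835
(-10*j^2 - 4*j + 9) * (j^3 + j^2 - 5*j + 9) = -10*j^5 - 14*j^4 + 55*j^3 - 61*j^2 - 81*j + 81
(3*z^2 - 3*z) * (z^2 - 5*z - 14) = 3*z^4 - 18*z^3 - 27*z^2 + 42*z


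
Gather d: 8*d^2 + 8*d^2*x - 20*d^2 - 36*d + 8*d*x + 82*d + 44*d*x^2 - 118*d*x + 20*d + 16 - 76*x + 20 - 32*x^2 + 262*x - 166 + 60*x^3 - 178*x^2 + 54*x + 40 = d^2*(8*x - 12) + d*(44*x^2 - 110*x + 66) + 60*x^3 - 210*x^2 + 240*x - 90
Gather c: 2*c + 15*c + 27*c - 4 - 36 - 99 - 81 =44*c - 220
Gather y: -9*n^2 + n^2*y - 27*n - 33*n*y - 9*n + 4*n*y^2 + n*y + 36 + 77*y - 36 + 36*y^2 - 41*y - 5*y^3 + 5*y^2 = -9*n^2 - 36*n - 5*y^3 + y^2*(4*n + 41) + y*(n^2 - 32*n + 36)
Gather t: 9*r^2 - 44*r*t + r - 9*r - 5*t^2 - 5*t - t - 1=9*r^2 - 8*r - 5*t^2 + t*(-44*r - 6) - 1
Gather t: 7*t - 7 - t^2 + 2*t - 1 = -t^2 + 9*t - 8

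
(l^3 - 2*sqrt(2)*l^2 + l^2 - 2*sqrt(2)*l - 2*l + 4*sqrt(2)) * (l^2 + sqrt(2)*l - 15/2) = l^5 - sqrt(2)*l^4 + l^4 - 27*l^3/2 - sqrt(2)*l^3 - 23*l^2/2 + 17*sqrt(2)*l^2 + 15*sqrt(2)*l + 23*l - 30*sqrt(2)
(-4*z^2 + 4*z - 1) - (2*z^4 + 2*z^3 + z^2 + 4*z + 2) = -2*z^4 - 2*z^3 - 5*z^2 - 3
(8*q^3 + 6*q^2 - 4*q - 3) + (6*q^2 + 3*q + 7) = 8*q^3 + 12*q^2 - q + 4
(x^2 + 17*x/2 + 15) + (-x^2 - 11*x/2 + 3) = 3*x + 18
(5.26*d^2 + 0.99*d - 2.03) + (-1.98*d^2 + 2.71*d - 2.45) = 3.28*d^2 + 3.7*d - 4.48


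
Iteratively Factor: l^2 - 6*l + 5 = (l - 5)*(l - 1)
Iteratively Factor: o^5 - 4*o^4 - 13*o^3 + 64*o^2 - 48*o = (o)*(o^4 - 4*o^3 - 13*o^2 + 64*o - 48) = o*(o - 1)*(o^3 - 3*o^2 - 16*o + 48) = o*(o - 4)*(o - 1)*(o^2 + o - 12) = o*(o - 4)*(o - 1)*(o + 4)*(o - 3)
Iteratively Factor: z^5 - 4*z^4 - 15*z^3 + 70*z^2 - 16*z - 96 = (z - 3)*(z^4 - z^3 - 18*z^2 + 16*z + 32) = (z - 3)*(z + 1)*(z^3 - 2*z^2 - 16*z + 32) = (z - 4)*(z - 3)*(z + 1)*(z^2 + 2*z - 8) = (z - 4)*(z - 3)*(z - 2)*(z + 1)*(z + 4)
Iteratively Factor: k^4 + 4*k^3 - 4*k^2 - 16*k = (k)*(k^3 + 4*k^2 - 4*k - 16) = k*(k + 2)*(k^2 + 2*k - 8) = k*(k + 2)*(k + 4)*(k - 2)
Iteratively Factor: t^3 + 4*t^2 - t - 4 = (t - 1)*(t^2 + 5*t + 4) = (t - 1)*(t + 4)*(t + 1)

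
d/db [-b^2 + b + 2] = 1 - 2*b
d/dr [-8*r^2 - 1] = -16*r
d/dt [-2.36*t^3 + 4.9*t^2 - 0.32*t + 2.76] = -7.08*t^2 + 9.8*t - 0.32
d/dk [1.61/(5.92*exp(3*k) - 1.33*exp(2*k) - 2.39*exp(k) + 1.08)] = (-28.5936*exp(2*k) + 4.2826*exp(k) + 3.8479)*exp(k)/(5.92*exp(3*k) - 1.33*exp(2*k) - 2.39*exp(k) + 1.08)^2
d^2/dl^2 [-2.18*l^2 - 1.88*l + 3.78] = -4.36000000000000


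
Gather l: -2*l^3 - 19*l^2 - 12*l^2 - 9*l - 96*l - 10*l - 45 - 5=-2*l^3 - 31*l^2 - 115*l - 50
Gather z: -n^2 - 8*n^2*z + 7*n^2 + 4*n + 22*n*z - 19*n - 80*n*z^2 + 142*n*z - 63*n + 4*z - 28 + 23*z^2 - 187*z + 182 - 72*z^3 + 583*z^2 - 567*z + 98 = 6*n^2 - 78*n - 72*z^3 + z^2*(606 - 80*n) + z*(-8*n^2 + 164*n - 750) + 252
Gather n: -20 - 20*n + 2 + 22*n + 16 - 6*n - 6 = -4*n - 8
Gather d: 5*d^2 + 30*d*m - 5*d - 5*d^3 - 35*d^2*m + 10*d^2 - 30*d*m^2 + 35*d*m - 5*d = -5*d^3 + d^2*(15 - 35*m) + d*(-30*m^2 + 65*m - 10)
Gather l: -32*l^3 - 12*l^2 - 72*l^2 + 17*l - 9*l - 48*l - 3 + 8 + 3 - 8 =-32*l^3 - 84*l^2 - 40*l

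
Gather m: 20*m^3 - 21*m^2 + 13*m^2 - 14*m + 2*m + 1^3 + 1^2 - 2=20*m^3 - 8*m^2 - 12*m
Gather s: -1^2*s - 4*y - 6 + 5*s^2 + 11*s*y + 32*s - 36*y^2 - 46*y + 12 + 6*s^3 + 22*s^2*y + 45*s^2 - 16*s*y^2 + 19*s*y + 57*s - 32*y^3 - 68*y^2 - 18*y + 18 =6*s^3 + s^2*(22*y + 50) + s*(-16*y^2 + 30*y + 88) - 32*y^3 - 104*y^2 - 68*y + 24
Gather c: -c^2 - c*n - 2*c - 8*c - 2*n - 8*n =-c^2 + c*(-n - 10) - 10*n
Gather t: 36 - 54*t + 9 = 45 - 54*t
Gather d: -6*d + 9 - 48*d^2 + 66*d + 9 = -48*d^2 + 60*d + 18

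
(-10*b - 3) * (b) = -10*b^2 - 3*b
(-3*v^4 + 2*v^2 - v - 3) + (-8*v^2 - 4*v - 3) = -3*v^4 - 6*v^2 - 5*v - 6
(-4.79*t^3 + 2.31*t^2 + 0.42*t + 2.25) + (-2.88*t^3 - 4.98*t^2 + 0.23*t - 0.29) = -7.67*t^3 - 2.67*t^2 + 0.65*t + 1.96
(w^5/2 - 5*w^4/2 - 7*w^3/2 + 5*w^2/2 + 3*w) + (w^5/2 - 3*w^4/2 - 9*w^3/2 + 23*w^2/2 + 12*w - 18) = w^5 - 4*w^4 - 8*w^3 + 14*w^2 + 15*w - 18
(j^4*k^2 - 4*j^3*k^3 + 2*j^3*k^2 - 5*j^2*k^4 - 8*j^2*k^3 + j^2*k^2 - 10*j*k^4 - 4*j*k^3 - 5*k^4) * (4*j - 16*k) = 4*j^5*k^2 - 32*j^4*k^3 + 8*j^4*k^2 + 44*j^3*k^4 - 64*j^3*k^3 + 4*j^3*k^2 + 80*j^2*k^5 + 88*j^2*k^4 - 32*j^2*k^3 + 160*j*k^5 + 44*j*k^4 + 80*k^5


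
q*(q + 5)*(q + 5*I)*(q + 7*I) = q^4 + 5*q^3 + 12*I*q^3 - 35*q^2 + 60*I*q^2 - 175*q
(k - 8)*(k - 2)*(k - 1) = k^3 - 11*k^2 + 26*k - 16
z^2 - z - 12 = (z - 4)*(z + 3)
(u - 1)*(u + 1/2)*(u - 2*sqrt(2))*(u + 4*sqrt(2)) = u^4 - u^3/2 + 2*sqrt(2)*u^3 - 33*u^2/2 - sqrt(2)*u^2 - sqrt(2)*u + 8*u + 8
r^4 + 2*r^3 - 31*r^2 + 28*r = r*(r - 4)*(r - 1)*(r + 7)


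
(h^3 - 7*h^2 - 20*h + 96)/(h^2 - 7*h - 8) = (h^2 + h - 12)/(h + 1)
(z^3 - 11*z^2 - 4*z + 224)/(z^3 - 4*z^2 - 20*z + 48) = (z^2 - 15*z + 56)/(z^2 - 8*z + 12)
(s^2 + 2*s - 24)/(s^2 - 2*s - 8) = (s + 6)/(s + 2)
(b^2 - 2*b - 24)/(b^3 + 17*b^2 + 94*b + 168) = (b - 6)/(b^2 + 13*b + 42)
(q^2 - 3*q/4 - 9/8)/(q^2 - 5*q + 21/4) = (4*q + 3)/(2*(2*q - 7))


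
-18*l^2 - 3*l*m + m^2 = (-6*l + m)*(3*l + m)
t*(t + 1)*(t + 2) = t^3 + 3*t^2 + 2*t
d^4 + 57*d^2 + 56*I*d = d*(d - 8*I)*(d + I)*(d + 7*I)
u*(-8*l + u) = -8*l*u + u^2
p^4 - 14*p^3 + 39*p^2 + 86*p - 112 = (p - 8)*(p - 7)*(p - 1)*(p + 2)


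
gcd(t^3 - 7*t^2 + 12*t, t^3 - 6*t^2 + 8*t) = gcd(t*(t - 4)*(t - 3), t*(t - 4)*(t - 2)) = t^2 - 4*t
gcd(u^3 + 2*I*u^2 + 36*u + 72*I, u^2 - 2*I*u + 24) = u - 6*I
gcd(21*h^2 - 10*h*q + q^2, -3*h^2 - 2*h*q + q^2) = -3*h + q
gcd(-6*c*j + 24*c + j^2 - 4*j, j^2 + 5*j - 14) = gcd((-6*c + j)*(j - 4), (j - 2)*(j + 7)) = 1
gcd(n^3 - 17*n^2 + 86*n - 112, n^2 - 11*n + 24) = n - 8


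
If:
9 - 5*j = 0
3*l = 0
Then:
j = 9/5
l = 0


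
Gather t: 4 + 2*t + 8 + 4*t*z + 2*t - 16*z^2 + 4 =t*(4*z + 4) - 16*z^2 + 16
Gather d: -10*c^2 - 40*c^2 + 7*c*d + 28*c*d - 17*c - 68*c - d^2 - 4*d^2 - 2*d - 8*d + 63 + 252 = -50*c^2 - 85*c - 5*d^2 + d*(35*c - 10) + 315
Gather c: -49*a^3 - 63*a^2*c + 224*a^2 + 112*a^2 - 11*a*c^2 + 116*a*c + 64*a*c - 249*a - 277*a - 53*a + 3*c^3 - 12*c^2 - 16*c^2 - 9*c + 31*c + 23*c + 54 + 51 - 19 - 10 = -49*a^3 + 336*a^2 - 579*a + 3*c^3 + c^2*(-11*a - 28) + c*(-63*a^2 + 180*a + 45) + 76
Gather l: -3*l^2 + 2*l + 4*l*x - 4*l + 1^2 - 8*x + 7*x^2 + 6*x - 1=-3*l^2 + l*(4*x - 2) + 7*x^2 - 2*x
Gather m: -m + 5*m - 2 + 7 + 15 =4*m + 20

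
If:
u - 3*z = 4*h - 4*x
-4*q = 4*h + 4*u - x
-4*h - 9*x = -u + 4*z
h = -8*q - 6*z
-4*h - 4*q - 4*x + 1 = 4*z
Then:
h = 268/587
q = 1387/2348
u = -605/587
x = 39/587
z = -507/587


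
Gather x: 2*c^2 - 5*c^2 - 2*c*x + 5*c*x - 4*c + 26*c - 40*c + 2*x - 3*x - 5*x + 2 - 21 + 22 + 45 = -3*c^2 - 18*c + x*(3*c - 6) + 48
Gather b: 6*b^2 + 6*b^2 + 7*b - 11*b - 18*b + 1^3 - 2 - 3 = 12*b^2 - 22*b - 4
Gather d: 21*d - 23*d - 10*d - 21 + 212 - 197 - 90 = -12*d - 96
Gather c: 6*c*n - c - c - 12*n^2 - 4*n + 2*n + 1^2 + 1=c*(6*n - 2) - 12*n^2 - 2*n + 2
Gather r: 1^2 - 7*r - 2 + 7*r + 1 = 0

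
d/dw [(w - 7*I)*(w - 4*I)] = 2*w - 11*I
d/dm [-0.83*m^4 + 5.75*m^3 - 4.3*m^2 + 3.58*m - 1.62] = -3.32*m^3 + 17.25*m^2 - 8.6*m + 3.58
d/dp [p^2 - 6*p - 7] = 2*p - 6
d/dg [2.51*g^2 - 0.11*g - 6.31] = 5.02*g - 0.11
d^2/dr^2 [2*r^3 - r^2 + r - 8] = 12*r - 2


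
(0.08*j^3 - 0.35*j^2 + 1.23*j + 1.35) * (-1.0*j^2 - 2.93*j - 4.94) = -0.08*j^5 + 0.1156*j^4 - 0.5997*j^3 - 3.2249*j^2 - 10.0317*j - 6.669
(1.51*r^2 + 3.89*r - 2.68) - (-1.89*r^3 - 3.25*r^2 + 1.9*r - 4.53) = 1.89*r^3 + 4.76*r^2 + 1.99*r + 1.85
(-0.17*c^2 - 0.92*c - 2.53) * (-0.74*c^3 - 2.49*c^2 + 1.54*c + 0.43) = 0.1258*c^5 + 1.1041*c^4 + 3.9012*c^3 + 4.8098*c^2 - 4.2918*c - 1.0879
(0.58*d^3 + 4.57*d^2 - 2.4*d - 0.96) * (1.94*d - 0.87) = 1.1252*d^4 + 8.3612*d^3 - 8.6319*d^2 + 0.2256*d + 0.8352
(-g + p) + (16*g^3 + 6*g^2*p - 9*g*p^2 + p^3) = 16*g^3 + 6*g^2*p - 9*g*p^2 - g + p^3 + p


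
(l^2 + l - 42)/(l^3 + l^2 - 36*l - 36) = (l + 7)/(l^2 + 7*l + 6)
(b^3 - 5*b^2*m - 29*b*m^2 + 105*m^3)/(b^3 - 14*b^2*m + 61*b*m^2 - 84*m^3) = (b + 5*m)/(b - 4*m)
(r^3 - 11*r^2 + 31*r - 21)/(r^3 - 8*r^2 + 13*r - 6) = (r^2 - 10*r + 21)/(r^2 - 7*r + 6)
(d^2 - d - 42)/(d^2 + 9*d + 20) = (d^2 - d - 42)/(d^2 + 9*d + 20)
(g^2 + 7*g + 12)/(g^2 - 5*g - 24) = (g + 4)/(g - 8)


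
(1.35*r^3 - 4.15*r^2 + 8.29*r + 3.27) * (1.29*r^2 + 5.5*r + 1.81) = 1.7415*r^5 + 2.0715*r^4 - 9.6874*r^3 + 42.3018*r^2 + 32.9899*r + 5.9187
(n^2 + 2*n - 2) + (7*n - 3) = n^2 + 9*n - 5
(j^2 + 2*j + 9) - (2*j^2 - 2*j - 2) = -j^2 + 4*j + 11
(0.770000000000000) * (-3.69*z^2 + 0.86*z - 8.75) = -2.8413*z^2 + 0.6622*z - 6.7375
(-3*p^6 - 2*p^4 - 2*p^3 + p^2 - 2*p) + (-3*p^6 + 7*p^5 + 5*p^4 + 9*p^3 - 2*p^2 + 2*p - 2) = -6*p^6 + 7*p^5 + 3*p^4 + 7*p^3 - p^2 - 2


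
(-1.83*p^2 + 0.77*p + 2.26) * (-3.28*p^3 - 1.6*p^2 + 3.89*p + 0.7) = 6.0024*p^5 + 0.402400000000001*p^4 - 15.7635*p^3 - 1.9017*p^2 + 9.3304*p + 1.582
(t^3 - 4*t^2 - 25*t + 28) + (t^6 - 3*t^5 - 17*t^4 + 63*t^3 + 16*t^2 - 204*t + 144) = t^6 - 3*t^5 - 17*t^4 + 64*t^3 + 12*t^2 - 229*t + 172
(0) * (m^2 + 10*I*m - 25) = 0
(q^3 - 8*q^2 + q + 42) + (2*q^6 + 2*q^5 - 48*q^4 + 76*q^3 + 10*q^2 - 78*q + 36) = 2*q^6 + 2*q^5 - 48*q^4 + 77*q^3 + 2*q^2 - 77*q + 78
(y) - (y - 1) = 1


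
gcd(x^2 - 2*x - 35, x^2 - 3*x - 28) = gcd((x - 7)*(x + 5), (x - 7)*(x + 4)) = x - 7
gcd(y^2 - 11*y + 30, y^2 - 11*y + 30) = y^2 - 11*y + 30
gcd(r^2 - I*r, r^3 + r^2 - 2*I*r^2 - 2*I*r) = r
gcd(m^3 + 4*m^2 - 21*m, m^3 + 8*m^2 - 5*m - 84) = m^2 + 4*m - 21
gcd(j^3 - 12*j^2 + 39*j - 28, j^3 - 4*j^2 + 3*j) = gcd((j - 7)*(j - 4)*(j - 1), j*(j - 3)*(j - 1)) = j - 1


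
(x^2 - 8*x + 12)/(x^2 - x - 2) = (x - 6)/(x + 1)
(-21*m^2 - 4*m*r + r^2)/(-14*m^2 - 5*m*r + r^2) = (3*m + r)/(2*m + r)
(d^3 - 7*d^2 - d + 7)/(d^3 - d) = (d - 7)/d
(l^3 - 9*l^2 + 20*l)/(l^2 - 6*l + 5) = l*(l - 4)/(l - 1)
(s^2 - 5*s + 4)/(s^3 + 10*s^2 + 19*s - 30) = (s - 4)/(s^2 + 11*s + 30)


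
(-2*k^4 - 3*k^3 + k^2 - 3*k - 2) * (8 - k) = 2*k^5 - 13*k^4 - 25*k^3 + 11*k^2 - 22*k - 16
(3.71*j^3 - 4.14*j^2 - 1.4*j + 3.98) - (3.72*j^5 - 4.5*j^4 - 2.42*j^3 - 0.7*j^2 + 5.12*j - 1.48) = -3.72*j^5 + 4.5*j^4 + 6.13*j^3 - 3.44*j^2 - 6.52*j + 5.46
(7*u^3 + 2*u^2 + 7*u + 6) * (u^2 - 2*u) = 7*u^5 - 12*u^4 + 3*u^3 - 8*u^2 - 12*u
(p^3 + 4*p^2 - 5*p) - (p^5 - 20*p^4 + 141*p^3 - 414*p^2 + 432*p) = -p^5 + 20*p^4 - 140*p^3 + 418*p^2 - 437*p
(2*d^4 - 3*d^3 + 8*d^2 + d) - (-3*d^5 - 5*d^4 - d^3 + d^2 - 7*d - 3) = 3*d^5 + 7*d^4 - 2*d^3 + 7*d^2 + 8*d + 3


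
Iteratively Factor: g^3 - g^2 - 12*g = (g)*(g^2 - g - 12) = g*(g - 4)*(g + 3)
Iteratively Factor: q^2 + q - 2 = (q - 1)*(q + 2)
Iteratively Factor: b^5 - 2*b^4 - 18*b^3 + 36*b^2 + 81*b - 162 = (b + 3)*(b^4 - 5*b^3 - 3*b^2 + 45*b - 54) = (b - 2)*(b + 3)*(b^3 - 3*b^2 - 9*b + 27) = (b - 3)*(b - 2)*(b + 3)*(b^2 - 9) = (b - 3)^2*(b - 2)*(b + 3)*(b + 3)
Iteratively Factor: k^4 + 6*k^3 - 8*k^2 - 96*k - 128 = (k + 2)*(k^3 + 4*k^2 - 16*k - 64) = (k + 2)*(k + 4)*(k^2 - 16) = (k + 2)*(k + 4)^2*(k - 4)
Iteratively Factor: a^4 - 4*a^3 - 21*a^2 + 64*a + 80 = (a + 4)*(a^3 - 8*a^2 + 11*a + 20) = (a - 5)*(a + 4)*(a^2 - 3*a - 4) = (a - 5)*(a + 1)*(a + 4)*(a - 4)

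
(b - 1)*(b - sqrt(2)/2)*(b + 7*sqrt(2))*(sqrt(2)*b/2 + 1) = sqrt(2)*b^4/2 - sqrt(2)*b^3/2 + 15*b^3/2 - 15*b^2/2 + 3*sqrt(2)*b^2 - 7*b - 3*sqrt(2)*b + 7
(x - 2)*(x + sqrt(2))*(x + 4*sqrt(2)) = x^3 - 2*x^2 + 5*sqrt(2)*x^2 - 10*sqrt(2)*x + 8*x - 16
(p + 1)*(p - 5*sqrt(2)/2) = p^2 - 5*sqrt(2)*p/2 + p - 5*sqrt(2)/2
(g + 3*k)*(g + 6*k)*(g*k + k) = g^3*k + 9*g^2*k^2 + g^2*k + 18*g*k^3 + 9*g*k^2 + 18*k^3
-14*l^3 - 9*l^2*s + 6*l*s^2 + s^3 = (-2*l + s)*(l + s)*(7*l + s)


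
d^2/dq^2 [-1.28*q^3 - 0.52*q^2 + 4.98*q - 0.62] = -7.68*q - 1.04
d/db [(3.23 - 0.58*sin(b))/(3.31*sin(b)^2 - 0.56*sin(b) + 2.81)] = (1.9198*sin(b)^2 - 21.3826*sin(b) + 0.179)*cos(b)/(10.9561*sin(b)^4 - 3.7072*sin(b)^3 + 18.9158*sin(b)^2 - 3.1472*sin(b) + 7.8961)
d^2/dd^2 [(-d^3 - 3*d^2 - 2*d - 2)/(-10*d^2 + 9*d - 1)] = 2*(541*d^3 + 483*d^2 - 597*d + 163)/(1000*d^6 - 2700*d^5 + 2730*d^4 - 1269*d^3 + 273*d^2 - 27*d + 1)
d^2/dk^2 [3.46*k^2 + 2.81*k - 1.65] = 6.92000000000000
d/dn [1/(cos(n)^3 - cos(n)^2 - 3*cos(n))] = -(3*sin(n)^3/cos(n)^2 + 2*tan(n))/(sin(n)^2 + cos(n) + 2)^2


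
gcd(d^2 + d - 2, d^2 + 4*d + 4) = d + 2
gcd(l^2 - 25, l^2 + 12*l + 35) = l + 5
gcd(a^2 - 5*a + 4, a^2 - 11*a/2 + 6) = a - 4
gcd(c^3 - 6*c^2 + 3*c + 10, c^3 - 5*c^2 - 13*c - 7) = c + 1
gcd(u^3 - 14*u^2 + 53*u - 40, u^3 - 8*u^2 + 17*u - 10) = u^2 - 6*u + 5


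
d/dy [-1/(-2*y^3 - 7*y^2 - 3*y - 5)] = (-6*y^2 - 14*y - 3)/(2*y^3 + 7*y^2 + 3*y + 5)^2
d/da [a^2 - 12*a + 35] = 2*a - 12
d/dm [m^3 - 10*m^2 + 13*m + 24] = 3*m^2 - 20*m + 13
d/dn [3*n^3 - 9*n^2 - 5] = 9*n*(n - 2)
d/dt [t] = 1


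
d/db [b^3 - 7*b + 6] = 3*b^2 - 7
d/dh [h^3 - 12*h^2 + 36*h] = 3*h^2 - 24*h + 36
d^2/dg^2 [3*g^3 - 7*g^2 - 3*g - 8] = 18*g - 14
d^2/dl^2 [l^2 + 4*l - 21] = 2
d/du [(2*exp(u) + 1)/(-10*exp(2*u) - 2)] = (5*exp(2*u) + 5*exp(u) - 1)*exp(u)/(25*exp(4*u) + 10*exp(2*u) + 1)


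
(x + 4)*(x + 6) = x^2 + 10*x + 24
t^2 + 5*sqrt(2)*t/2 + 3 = (t + sqrt(2))*(t + 3*sqrt(2)/2)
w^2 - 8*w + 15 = (w - 5)*(w - 3)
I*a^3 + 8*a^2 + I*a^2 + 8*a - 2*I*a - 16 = (a + 2)*(a - 8*I)*(I*a - I)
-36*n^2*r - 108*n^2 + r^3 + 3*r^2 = (-6*n + r)*(6*n + r)*(r + 3)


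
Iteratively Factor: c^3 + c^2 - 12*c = (c + 4)*(c^2 - 3*c) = (c - 3)*(c + 4)*(c)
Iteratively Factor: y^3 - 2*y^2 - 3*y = (y + 1)*(y^2 - 3*y) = y*(y + 1)*(y - 3)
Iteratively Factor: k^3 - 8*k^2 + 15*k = (k)*(k^2 - 8*k + 15) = k*(k - 3)*(k - 5)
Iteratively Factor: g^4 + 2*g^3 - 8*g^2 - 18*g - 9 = (g + 3)*(g^3 - g^2 - 5*g - 3) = (g + 1)*(g + 3)*(g^2 - 2*g - 3) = (g - 3)*(g + 1)*(g + 3)*(g + 1)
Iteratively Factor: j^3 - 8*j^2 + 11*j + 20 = (j - 4)*(j^2 - 4*j - 5) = (j - 5)*(j - 4)*(j + 1)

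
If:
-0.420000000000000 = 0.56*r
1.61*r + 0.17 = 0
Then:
No Solution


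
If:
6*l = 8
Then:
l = 4/3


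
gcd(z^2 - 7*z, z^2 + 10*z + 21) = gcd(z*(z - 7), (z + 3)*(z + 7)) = 1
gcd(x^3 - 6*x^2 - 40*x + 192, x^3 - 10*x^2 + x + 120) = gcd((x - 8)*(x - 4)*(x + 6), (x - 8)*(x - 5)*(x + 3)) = x - 8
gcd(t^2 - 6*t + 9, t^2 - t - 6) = t - 3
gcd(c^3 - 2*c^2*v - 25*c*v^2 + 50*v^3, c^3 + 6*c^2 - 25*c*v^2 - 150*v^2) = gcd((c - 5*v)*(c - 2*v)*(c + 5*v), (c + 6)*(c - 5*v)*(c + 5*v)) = -c^2 + 25*v^2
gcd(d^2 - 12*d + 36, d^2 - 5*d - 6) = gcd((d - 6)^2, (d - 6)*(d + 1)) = d - 6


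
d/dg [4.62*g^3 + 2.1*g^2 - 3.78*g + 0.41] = 13.86*g^2 + 4.2*g - 3.78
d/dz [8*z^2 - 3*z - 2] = 16*z - 3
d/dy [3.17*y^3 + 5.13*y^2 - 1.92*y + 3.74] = 9.51*y^2 + 10.26*y - 1.92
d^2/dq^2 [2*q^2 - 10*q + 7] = 4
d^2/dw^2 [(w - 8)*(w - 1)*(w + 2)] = 6*w - 14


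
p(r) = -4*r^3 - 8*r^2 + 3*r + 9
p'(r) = -12*r^2 - 16*r + 3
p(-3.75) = 96.19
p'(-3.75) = -105.75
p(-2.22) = 6.68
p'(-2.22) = -20.62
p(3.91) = -340.68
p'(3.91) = -243.02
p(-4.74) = 241.02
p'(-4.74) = -190.77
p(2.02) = -50.55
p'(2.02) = -78.28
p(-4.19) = 150.22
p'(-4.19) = -140.63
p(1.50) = -18.00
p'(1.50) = -48.00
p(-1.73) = 0.58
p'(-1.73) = -5.23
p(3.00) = -162.00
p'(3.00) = -153.00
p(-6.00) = 567.00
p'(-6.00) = -333.00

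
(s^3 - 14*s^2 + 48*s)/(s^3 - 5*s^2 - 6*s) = (s - 8)/(s + 1)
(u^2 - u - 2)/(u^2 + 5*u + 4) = (u - 2)/(u + 4)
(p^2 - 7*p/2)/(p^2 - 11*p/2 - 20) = p*(7 - 2*p)/(-2*p^2 + 11*p + 40)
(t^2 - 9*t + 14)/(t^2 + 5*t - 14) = (t - 7)/(t + 7)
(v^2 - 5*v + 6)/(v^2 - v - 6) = (v - 2)/(v + 2)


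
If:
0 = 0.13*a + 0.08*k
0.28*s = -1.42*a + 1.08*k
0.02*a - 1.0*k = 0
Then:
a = 0.00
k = 0.00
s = 0.00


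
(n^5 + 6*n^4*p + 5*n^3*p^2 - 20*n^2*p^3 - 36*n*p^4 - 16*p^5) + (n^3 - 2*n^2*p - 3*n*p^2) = n^5 + 6*n^4*p + 5*n^3*p^2 + n^3 - 20*n^2*p^3 - 2*n^2*p - 36*n*p^4 - 3*n*p^2 - 16*p^5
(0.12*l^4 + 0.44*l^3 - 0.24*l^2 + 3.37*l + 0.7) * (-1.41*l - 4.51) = -0.1692*l^5 - 1.1616*l^4 - 1.646*l^3 - 3.6693*l^2 - 16.1857*l - 3.157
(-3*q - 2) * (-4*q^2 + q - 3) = 12*q^3 + 5*q^2 + 7*q + 6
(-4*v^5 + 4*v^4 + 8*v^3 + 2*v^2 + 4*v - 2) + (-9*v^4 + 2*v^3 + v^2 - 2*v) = -4*v^5 - 5*v^4 + 10*v^3 + 3*v^2 + 2*v - 2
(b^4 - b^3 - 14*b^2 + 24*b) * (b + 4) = b^5 + 3*b^4 - 18*b^3 - 32*b^2 + 96*b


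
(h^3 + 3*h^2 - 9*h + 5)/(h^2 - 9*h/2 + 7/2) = 2*(h^2 + 4*h - 5)/(2*h - 7)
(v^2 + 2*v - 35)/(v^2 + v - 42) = (v - 5)/(v - 6)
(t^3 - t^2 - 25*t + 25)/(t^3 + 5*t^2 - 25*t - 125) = (t - 1)/(t + 5)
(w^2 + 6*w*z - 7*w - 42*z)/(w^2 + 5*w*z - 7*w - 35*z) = (w + 6*z)/(w + 5*z)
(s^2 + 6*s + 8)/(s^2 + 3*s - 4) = (s + 2)/(s - 1)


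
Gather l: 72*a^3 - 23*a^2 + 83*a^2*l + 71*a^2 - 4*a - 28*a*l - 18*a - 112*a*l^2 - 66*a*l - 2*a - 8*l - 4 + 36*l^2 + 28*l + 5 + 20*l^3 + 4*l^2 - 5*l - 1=72*a^3 + 48*a^2 - 24*a + 20*l^3 + l^2*(40 - 112*a) + l*(83*a^2 - 94*a + 15)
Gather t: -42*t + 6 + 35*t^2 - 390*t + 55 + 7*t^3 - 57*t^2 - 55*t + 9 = 7*t^3 - 22*t^2 - 487*t + 70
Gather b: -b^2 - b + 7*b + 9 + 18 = -b^2 + 6*b + 27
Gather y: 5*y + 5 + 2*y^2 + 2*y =2*y^2 + 7*y + 5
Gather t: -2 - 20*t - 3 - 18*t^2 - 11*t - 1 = -18*t^2 - 31*t - 6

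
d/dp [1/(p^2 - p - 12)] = (1 - 2*p)/(-p^2 + p + 12)^2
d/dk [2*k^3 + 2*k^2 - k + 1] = 6*k^2 + 4*k - 1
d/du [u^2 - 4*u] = 2*u - 4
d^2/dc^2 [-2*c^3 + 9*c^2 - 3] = 18 - 12*c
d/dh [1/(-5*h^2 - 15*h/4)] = 4*(8*h + 3)/(5*h^2*(4*h + 3)^2)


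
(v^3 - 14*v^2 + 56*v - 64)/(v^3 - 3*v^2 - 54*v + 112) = (v - 4)/(v + 7)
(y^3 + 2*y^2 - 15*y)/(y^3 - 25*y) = (y - 3)/(y - 5)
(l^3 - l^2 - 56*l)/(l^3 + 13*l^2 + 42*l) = (l - 8)/(l + 6)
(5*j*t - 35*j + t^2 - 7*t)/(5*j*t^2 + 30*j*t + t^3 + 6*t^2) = (t - 7)/(t*(t + 6))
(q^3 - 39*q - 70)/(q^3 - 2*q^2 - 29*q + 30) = (q^2 - 5*q - 14)/(q^2 - 7*q + 6)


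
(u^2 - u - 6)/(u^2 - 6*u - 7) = (-u^2 + u + 6)/(-u^2 + 6*u + 7)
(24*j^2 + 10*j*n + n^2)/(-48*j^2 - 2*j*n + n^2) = (-4*j - n)/(8*j - n)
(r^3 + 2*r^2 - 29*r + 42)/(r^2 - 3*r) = r + 5 - 14/r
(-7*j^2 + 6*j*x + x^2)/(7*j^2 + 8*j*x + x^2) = (-j + x)/(j + x)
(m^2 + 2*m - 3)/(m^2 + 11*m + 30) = (m^2 + 2*m - 3)/(m^2 + 11*m + 30)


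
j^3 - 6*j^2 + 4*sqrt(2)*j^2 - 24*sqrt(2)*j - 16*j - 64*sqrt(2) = (j - 8)*(j + 2)*(j + 4*sqrt(2))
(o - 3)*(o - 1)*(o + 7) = o^3 + 3*o^2 - 25*o + 21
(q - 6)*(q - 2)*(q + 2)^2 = q^4 - 4*q^3 - 16*q^2 + 16*q + 48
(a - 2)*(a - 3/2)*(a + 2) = a^3 - 3*a^2/2 - 4*a + 6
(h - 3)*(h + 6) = h^2 + 3*h - 18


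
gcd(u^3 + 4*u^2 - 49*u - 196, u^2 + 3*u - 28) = u + 7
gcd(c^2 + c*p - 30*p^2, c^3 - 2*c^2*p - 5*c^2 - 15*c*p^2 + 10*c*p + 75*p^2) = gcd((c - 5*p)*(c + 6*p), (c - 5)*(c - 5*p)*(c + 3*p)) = -c + 5*p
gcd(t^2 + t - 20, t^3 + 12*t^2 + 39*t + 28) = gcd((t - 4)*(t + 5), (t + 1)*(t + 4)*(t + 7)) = 1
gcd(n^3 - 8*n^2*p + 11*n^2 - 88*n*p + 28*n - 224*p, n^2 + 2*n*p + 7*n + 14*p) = n + 7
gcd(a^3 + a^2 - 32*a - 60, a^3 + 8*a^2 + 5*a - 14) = a + 2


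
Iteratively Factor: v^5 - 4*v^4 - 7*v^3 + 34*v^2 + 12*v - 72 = (v - 2)*(v^4 - 2*v^3 - 11*v^2 + 12*v + 36) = (v - 3)*(v - 2)*(v^3 + v^2 - 8*v - 12) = (v - 3)*(v - 2)*(v + 2)*(v^2 - v - 6) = (v - 3)^2*(v - 2)*(v + 2)*(v + 2)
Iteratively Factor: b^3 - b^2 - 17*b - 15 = (b - 5)*(b^2 + 4*b + 3) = (b - 5)*(b + 3)*(b + 1)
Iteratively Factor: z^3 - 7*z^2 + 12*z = (z)*(z^2 - 7*z + 12) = z*(z - 3)*(z - 4)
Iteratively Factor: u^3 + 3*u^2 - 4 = (u + 2)*(u^2 + u - 2) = (u - 1)*(u + 2)*(u + 2)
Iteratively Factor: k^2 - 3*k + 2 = (k - 2)*(k - 1)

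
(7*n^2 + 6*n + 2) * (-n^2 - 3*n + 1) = -7*n^4 - 27*n^3 - 13*n^2 + 2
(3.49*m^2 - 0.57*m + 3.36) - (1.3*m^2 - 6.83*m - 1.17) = 2.19*m^2 + 6.26*m + 4.53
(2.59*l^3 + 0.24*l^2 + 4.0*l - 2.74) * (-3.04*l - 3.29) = -7.8736*l^4 - 9.2507*l^3 - 12.9496*l^2 - 4.8304*l + 9.0146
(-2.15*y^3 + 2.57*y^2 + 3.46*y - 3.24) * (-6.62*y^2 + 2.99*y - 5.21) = 14.233*y^5 - 23.4419*y^4 - 4.0194*y^3 + 18.4045*y^2 - 27.7142*y + 16.8804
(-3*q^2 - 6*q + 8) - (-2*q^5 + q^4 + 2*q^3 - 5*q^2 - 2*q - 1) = 2*q^5 - q^4 - 2*q^3 + 2*q^2 - 4*q + 9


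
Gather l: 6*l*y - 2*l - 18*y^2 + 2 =l*(6*y - 2) - 18*y^2 + 2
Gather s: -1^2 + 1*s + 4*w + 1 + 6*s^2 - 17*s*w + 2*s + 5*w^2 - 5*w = 6*s^2 + s*(3 - 17*w) + 5*w^2 - w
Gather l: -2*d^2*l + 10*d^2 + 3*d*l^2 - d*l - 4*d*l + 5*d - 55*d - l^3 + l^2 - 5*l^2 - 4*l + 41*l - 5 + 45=10*d^2 - 50*d - l^3 + l^2*(3*d - 4) + l*(-2*d^2 - 5*d + 37) + 40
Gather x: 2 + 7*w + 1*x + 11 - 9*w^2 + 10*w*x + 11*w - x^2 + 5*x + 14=-9*w^2 + 18*w - x^2 + x*(10*w + 6) + 27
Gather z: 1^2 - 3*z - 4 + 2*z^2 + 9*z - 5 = 2*z^2 + 6*z - 8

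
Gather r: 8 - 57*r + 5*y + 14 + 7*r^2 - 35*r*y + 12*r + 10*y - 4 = 7*r^2 + r*(-35*y - 45) + 15*y + 18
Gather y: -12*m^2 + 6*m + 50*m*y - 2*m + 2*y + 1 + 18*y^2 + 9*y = -12*m^2 + 4*m + 18*y^2 + y*(50*m + 11) + 1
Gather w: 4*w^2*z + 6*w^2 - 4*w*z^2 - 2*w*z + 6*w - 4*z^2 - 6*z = w^2*(4*z + 6) + w*(-4*z^2 - 2*z + 6) - 4*z^2 - 6*z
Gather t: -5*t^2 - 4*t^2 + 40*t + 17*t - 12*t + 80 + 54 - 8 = -9*t^2 + 45*t + 126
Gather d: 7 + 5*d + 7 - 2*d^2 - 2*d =-2*d^2 + 3*d + 14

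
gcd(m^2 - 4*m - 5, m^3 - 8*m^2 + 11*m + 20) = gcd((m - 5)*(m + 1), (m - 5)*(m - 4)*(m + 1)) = m^2 - 4*m - 5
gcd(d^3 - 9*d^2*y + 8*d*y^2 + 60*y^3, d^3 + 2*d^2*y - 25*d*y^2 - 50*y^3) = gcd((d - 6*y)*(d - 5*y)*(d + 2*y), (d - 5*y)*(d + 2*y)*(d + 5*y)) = -d^2 + 3*d*y + 10*y^2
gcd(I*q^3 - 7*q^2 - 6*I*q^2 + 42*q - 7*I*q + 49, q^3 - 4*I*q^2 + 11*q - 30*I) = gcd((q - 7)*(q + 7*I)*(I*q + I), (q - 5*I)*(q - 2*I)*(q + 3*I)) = 1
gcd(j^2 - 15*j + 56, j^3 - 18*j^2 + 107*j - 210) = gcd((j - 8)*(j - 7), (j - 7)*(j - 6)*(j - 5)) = j - 7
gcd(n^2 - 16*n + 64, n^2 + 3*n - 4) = 1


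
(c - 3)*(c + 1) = c^2 - 2*c - 3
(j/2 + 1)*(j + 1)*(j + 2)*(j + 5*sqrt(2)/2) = j^4/2 + 5*sqrt(2)*j^3/4 + 5*j^3/2 + 4*j^2 + 25*sqrt(2)*j^2/4 + 2*j + 10*sqrt(2)*j + 5*sqrt(2)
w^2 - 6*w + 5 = (w - 5)*(w - 1)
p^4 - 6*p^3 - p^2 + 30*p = p*(p - 5)*(p - 3)*(p + 2)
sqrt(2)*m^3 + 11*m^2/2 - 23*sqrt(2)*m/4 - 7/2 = (m - sqrt(2))*(m + 7*sqrt(2)/2)*(sqrt(2)*m + 1/2)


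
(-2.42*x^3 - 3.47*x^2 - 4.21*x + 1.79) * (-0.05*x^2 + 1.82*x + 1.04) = 0.121*x^5 - 4.2309*x^4 - 8.6217*x^3 - 11.3605*x^2 - 1.1206*x + 1.8616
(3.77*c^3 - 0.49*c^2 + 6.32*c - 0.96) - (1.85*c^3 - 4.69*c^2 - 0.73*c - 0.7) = 1.92*c^3 + 4.2*c^2 + 7.05*c - 0.26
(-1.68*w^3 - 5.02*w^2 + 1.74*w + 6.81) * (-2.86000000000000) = 4.8048*w^3 + 14.3572*w^2 - 4.9764*w - 19.4766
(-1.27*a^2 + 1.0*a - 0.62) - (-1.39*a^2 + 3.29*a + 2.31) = 0.12*a^2 - 2.29*a - 2.93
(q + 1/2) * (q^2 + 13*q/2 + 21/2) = q^3 + 7*q^2 + 55*q/4 + 21/4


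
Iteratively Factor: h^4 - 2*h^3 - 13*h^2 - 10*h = (h + 1)*(h^3 - 3*h^2 - 10*h) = (h - 5)*(h + 1)*(h^2 + 2*h) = h*(h - 5)*(h + 1)*(h + 2)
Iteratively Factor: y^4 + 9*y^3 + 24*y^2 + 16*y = (y)*(y^3 + 9*y^2 + 24*y + 16) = y*(y + 4)*(y^2 + 5*y + 4) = y*(y + 4)^2*(y + 1)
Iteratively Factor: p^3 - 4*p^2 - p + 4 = (p - 1)*(p^2 - 3*p - 4) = (p - 1)*(p + 1)*(p - 4)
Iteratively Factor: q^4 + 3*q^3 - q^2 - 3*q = (q)*(q^3 + 3*q^2 - q - 3) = q*(q - 1)*(q^2 + 4*q + 3) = q*(q - 1)*(q + 3)*(q + 1)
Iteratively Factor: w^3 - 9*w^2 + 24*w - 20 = (w - 2)*(w^2 - 7*w + 10) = (w - 5)*(w - 2)*(w - 2)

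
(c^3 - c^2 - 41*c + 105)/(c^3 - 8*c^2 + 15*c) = (c + 7)/c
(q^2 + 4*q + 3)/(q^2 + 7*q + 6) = (q + 3)/(q + 6)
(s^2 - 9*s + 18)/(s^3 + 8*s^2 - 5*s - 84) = (s - 6)/(s^2 + 11*s + 28)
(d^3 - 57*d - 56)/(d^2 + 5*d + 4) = (d^2 - d - 56)/(d + 4)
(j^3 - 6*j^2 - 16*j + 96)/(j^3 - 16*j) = (j - 6)/j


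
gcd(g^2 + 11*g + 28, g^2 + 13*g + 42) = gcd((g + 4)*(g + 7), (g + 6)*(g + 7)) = g + 7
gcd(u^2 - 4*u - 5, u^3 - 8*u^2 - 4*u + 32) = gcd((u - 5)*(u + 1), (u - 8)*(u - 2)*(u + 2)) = 1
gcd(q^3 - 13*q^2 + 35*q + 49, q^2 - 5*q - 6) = q + 1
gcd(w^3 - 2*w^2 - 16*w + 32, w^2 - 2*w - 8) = w - 4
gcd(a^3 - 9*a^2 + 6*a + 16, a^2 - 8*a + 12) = a - 2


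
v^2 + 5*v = v*(v + 5)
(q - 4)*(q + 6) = q^2 + 2*q - 24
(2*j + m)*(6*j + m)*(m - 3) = 12*j^2*m - 36*j^2 + 8*j*m^2 - 24*j*m + m^3 - 3*m^2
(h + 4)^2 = h^2 + 8*h + 16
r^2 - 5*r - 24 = (r - 8)*(r + 3)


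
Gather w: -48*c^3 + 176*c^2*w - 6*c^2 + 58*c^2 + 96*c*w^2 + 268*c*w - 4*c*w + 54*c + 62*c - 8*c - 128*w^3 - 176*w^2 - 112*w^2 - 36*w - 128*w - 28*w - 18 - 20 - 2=-48*c^3 + 52*c^2 + 108*c - 128*w^3 + w^2*(96*c - 288) + w*(176*c^2 + 264*c - 192) - 40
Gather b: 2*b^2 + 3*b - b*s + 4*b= 2*b^2 + b*(7 - s)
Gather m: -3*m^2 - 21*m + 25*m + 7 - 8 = -3*m^2 + 4*m - 1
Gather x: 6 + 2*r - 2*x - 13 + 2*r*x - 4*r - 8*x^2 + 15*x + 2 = -2*r - 8*x^2 + x*(2*r + 13) - 5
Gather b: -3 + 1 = -2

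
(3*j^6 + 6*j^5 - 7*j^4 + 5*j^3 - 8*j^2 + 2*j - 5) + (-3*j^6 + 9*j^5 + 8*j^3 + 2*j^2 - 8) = 15*j^5 - 7*j^4 + 13*j^3 - 6*j^2 + 2*j - 13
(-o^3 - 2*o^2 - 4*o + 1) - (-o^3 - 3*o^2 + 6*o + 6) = o^2 - 10*o - 5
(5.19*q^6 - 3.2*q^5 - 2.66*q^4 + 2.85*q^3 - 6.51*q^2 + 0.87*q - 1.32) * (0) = 0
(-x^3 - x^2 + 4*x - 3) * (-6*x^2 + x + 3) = 6*x^5 + 5*x^4 - 28*x^3 + 19*x^2 + 9*x - 9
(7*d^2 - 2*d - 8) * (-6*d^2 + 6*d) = -42*d^4 + 54*d^3 + 36*d^2 - 48*d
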